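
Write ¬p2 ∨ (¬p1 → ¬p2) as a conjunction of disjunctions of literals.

¬p2 ∨ (¬p1 → ¬p2)
⇔ ¬p2 ∨ ¬¬p1 ∨ ¬p2   [eliminate →]
⇔ ¬p2 ∨ p1 ∨ ¬p2   [double negation]
⇔ ¬p2 ∨ p1   [simplify]

¬p2 ∨ p1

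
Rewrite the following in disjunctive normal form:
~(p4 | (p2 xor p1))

~(p4 | (p2 xor p1))
⇔ ~(p4 | (p2 & ~p1) | (~p2 & p1))   [expand xor]
⇔ ~p4 & ~(p2 & ~p1) & ~(~p2 & p1)   [De Morgan]
⇔ ~p4 & (~p2 | ~~p1) & ~(~p2 & p1)   [De Morgan]
⇔ ~p4 & (~p2 | p1) & ~(~p2 & p1)   [double negation]
⇔ ~p4 & (~p2 | p1) & (~~p2 | ~p1)   [De Morgan]
⇔ ~p4 & (~p2 | p1) & (p2 | ~p1)   [double negation]
⇔ (~p4 & ~p2 & p2) | (~p4 & ~p2 & ~p1) | (~p4 & p1 & p2) | (~p4 & p1 & ~p1)   [distribute & over |]
⇔ (~p4 & ~p2 & ~p1) | (~p4 & p1 & p2)   [simplify]

(~p4 & ~p2 & ~p1) | (~p4 & p1 & p2)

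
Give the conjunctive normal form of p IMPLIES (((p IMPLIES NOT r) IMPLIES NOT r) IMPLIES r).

p IMPLIES (((p IMPLIES NOT r) IMPLIES NOT r) IMPLIES r)
= NOT p OR (((p IMPLIES NOT r) IMPLIES NOT r) IMPLIES r)   — eliminate IMPLIES
= NOT p OR NOT ((p IMPLIES NOT r) IMPLIES NOT r) OR r   — eliminate IMPLIES
= NOT p OR NOT (NOT (p IMPLIES NOT r) OR NOT r) OR r   — eliminate IMPLIES
= NOT p OR NOT (NOT (NOT p OR NOT r) OR NOT r) OR r   — eliminate IMPLIES
= NOT p OR (NOT NOT (NOT p OR NOT r) AND NOT NOT r) OR r   — De Morgan
= NOT p OR ((NOT p OR NOT r) AND NOT NOT r) OR r   — double negation
= NOT p OR ((NOT p OR NOT r) AND r) OR r   — double negation
= (NOT p OR NOT p OR NOT r OR r) AND (NOT p OR r OR r)   — distribute OR over AND
= NOT p OR r   — simplify

NOT p OR r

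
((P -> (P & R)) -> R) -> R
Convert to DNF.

((P -> (P & R)) -> R) -> R
= ~((P -> (P & R)) -> R) | R   (eliminate ->)
= ~(~(P -> (P & R)) | R) | R   (eliminate ->)
= ~(~(~P | (P & R)) | R) | R   (eliminate ->)
= (~~(~P | (P & R)) & ~R) | R   (De Morgan)
= ((~P | (P & R)) & ~R) | R   (double negation)
= (~P & ~R) | (P & R & ~R) | R   (distribute & over |)
= (~P & ~R) | R   (simplify)

(~P & ~R) | R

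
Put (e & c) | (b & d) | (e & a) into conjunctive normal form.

(e & c) | (b & d) | (e & a)
= (e | b | e) & (e | b | a) & (e | d | e) & (e | d | a) & (c | b | e) & (c | b | a) & (c | d | e) & (c | d | a)   [distribute | over &]
= (e | b) & (e | d) & (c | b | a) & (c | d | a)   [simplify]

(e | b) & (e | d) & (c | b | a) & (c | d | a)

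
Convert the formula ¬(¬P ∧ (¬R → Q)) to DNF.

¬(¬P ∧ (¬R → Q))
⇔ ¬(¬P ∧ (¬¬R ∨ Q))   [eliminate →]
⇔ ¬¬P ∨ ¬(¬¬R ∨ Q)   [De Morgan]
⇔ P ∨ ¬(¬¬R ∨ Q)   [double negation]
⇔ P ∨ (¬¬¬R ∧ ¬Q)   [De Morgan]
⇔ P ∨ (¬R ∧ ¬Q)   [double negation]

P ∨ (¬R ∧ ¬Q)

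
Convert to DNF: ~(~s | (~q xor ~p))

~(~s | (~q xor ~p))
⇔ ~(~s | (~q & ~~p) | (~~q & ~p))   — expand xor
⇔ ~~s & ~(~q & ~~p) & ~(~~q & ~p)   — De Morgan
⇔ s & ~(~q & ~~p) & ~(~~q & ~p)   — double negation
⇔ s & (~~q | ~~~p) & ~(~~q & ~p)   — De Morgan
⇔ s & (q | ~~~p) & ~(~~q & ~p)   — double negation
⇔ s & (q | ~p) & ~(~~q & ~p)   — double negation
⇔ s & (q | ~p) & (~~~q | ~~p)   — De Morgan
⇔ s & (q | ~p) & (~q | ~~p)   — double negation
⇔ s & (q | ~p) & (~q | p)   — double negation
⇔ (s & q & ~q) | (s & q & p) | (s & ~p & ~q) | (s & ~p & p)   — distribute & over |
⇔ (s & q & p) | (s & ~p & ~q)   — simplify

(s & q & p) | (s & ~p & ~q)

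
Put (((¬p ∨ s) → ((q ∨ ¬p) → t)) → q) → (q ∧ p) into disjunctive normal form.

(((¬p ∨ s) → ((q ∨ ¬p) → t)) → q) → (q ∧ p)
⇔ ¬(((¬p ∨ s) → ((q ∨ ¬p) → t)) → q) ∨ (q ∧ p)   [eliminate →]
⇔ ¬(¬((¬p ∨ s) → ((q ∨ ¬p) → t)) ∨ q) ∨ (q ∧ p)   [eliminate →]
⇔ ¬(¬(¬(¬p ∨ s) ∨ ((q ∨ ¬p) → t)) ∨ q) ∨ (q ∧ p)   [eliminate →]
⇔ ¬(¬(¬(¬p ∨ s) ∨ ¬(q ∨ ¬p) ∨ t) ∨ q) ∨ (q ∧ p)   [eliminate →]
⇔ (¬¬(¬(¬p ∨ s) ∨ ¬(q ∨ ¬p) ∨ t) ∧ ¬q) ∨ (q ∧ p)   [De Morgan]
⇔ ((¬(¬p ∨ s) ∨ ¬(q ∨ ¬p) ∨ t) ∧ ¬q) ∨ (q ∧ p)   [double negation]
⇔ (((¬¬p ∧ ¬s) ∨ ¬(q ∨ ¬p) ∨ t) ∧ ¬q) ∨ (q ∧ p)   [De Morgan]
⇔ (((p ∧ ¬s) ∨ ¬(q ∨ ¬p) ∨ t) ∧ ¬q) ∨ (q ∧ p)   [double negation]
⇔ (((p ∧ ¬s) ∨ (¬q ∧ ¬¬p) ∨ t) ∧ ¬q) ∨ (q ∧ p)   [De Morgan]
⇔ (((p ∧ ¬s) ∨ (¬q ∧ p) ∨ t) ∧ ¬q) ∨ (q ∧ p)   [double negation]
⇔ (p ∧ ¬s ∧ ¬q) ∨ (¬q ∧ p ∧ ¬q) ∨ (t ∧ ¬q) ∨ (q ∧ p)   [distribute ∧ over ∨]
⇔ (¬q ∧ p) ∨ (t ∧ ¬q) ∨ (q ∧ p)   [simplify]

(¬q ∧ p) ∨ (t ∧ ¬q) ∨ (q ∧ p)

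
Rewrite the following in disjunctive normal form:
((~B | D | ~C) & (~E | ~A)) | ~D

(~B & ~E) | (~B & ~A) | (D & ~E) | (D & ~A) | (~C & ~E) | (~C & ~A) | ~D

((~B | D | ~C) & (~E | ~A)) | ~D
= (~B & ~E) | (~B & ~A) | (D & ~E) | (D & ~A) | (~C & ~E) | (~C & ~A) | ~D   (distribute & over |)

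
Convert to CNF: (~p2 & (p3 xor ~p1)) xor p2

(~p2 & (p3 xor ~p1)) xor p2
≡ ((~p2 & (p3 xor ~p1)) | p2) & ~(~p2 & (p3 xor ~p1) & p2)   [expand xor]
≡ ((~p2 & (p3 | ~p1) & ~(p3 & ~p1)) | p2) & ~(~p2 & (p3 xor ~p1) & p2)   [expand xor]
≡ ((~p2 & (p3 | ~p1) & ~(p3 & ~p1)) | p2) & ~(~p2 & (p3 | ~p1) & ~(p3 & ~p1) & p2)   [expand xor]
≡ ((~p2 & (p3 | ~p1) & (~p3 | ~~p1)) | p2) & ~(~p2 & (p3 | ~p1) & ~(p3 & ~p1) & p2)   [De Morgan]
≡ ((~p2 & (p3 | ~p1) & (~p3 | p1)) | p2) & ~(~p2 & (p3 | ~p1) & ~(p3 & ~p1) & p2)   [double negation]
≡ ((~p2 & (p3 | ~p1) & (~p3 | p1)) | p2) & (~~p2 | ~(p3 | ~p1) | ~~(p3 & ~p1) | ~p2)   [De Morgan]
≡ ((~p2 & (p3 | ~p1) & (~p3 | p1)) | p2) & (p2 | ~(p3 | ~p1) | ~~(p3 & ~p1) | ~p2)   [double negation]
≡ ((~p2 & (p3 | ~p1) & (~p3 | p1)) | p2) & (p2 | (~p3 & ~~p1) | ~~(p3 & ~p1) | ~p2)   [De Morgan]
≡ ((~p2 & (p3 | ~p1) & (~p3 | p1)) | p2) & (p2 | (~p3 & p1) | ~~(p3 & ~p1) | ~p2)   [double negation]
≡ ((~p2 & (p3 | ~p1) & (~p3 | p1)) | p2) & (p2 | (~p3 & p1) | (p3 & ~p1) | ~p2)   [double negation]
≡ (~p2 | p2) & (p3 | ~p1 | p2) & (~p3 | p1 | p2) & (p2 | ~p3 | p3 | ~p2) & (p2 | ~p3 | ~p1 | ~p2) & (p2 | p1 | p3 | ~p2) & (p2 | p1 | ~p1 | ~p2)   [distribute | over &]
≡ (p3 | ~p1 | p2) & (~p3 | p1 | p2)   [simplify]

(p3 | ~p1 | p2) & (~p3 | p1 | p2)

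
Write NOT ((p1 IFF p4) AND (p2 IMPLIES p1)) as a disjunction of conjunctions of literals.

NOT ((p1 IFF p4) AND (p2 IMPLIES p1))
= NOT ((p1 IMPLIES p4) AND (p4 IMPLIES p1) AND (p2 IMPLIES p1))   [eliminate IFF]
= NOT ((NOT p1 OR p4) AND (p4 IMPLIES p1) AND (p2 IMPLIES p1))   [eliminate IMPLIES]
= NOT ((NOT p1 OR p4) AND (NOT p4 OR p1) AND (p2 IMPLIES p1))   [eliminate IMPLIES]
= NOT ((NOT p1 OR p4) AND (NOT p4 OR p1) AND (NOT p2 OR p1))   [eliminate IMPLIES]
= NOT (NOT p1 OR p4) OR NOT (NOT p4 OR p1) OR NOT (NOT p2 OR p1)   [De Morgan]
= (NOT NOT p1 AND NOT p4) OR NOT (NOT p4 OR p1) OR NOT (NOT p2 OR p1)   [De Morgan]
= (p1 AND NOT p4) OR NOT (NOT p4 OR p1) OR NOT (NOT p2 OR p1)   [double negation]
= (p1 AND NOT p4) OR (NOT NOT p4 AND NOT p1) OR NOT (NOT p2 OR p1)   [De Morgan]
= (p1 AND NOT p4) OR (p4 AND NOT p1) OR NOT (NOT p2 OR p1)   [double negation]
= (p1 AND NOT p4) OR (p4 AND NOT p1) OR (NOT NOT p2 AND NOT p1)   [De Morgan]
= (p1 AND NOT p4) OR (p4 AND NOT p1) OR (p2 AND NOT p1)   [double negation]

(p1 AND NOT p4) OR (p4 AND NOT p1) OR (p2 AND NOT p1)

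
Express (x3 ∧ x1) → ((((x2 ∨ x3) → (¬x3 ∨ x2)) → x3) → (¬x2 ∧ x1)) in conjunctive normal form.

¬x3 ∨ ¬x1 ∨ ¬x2

(x3 ∧ x1) → ((((x2 ∨ x3) → (¬x3 ∨ x2)) → x3) → (¬x2 ∧ x1))
⇔ ¬(x3 ∧ x1) ∨ ((((x2 ∨ x3) → (¬x3 ∨ x2)) → x3) → (¬x2 ∧ x1))   [eliminate →]
⇔ ¬(x3 ∧ x1) ∨ ¬(((x2 ∨ x3) → (¬x3 ∨ x2)) → x3) ∨ (¬x2 ∧ x1)   [eliminate →]
⇔ ¬(x3 ∧ x1) ∨ ¬(¬((x2 ∨ x3) → (¬x3 ∨ x2)) ∨ x3) ∨ (¬x2 ∧ x1)   [eliminate →]
⇔ ¬(x3 ∧ x1) ∨ ¬(¬(¬(x2 ∨ x3) ∨ ¬x3 ∨ x2) ∨ x3) ∨ (¬x2 ∧ x1)   [eliminate →]
⇔ ¬x3 ∨ ¬x1 ∨ ¬(¬(¬(x2 ∨ x3) ∨ ¬x3 ∨ x2) ∨ x3) ∨ (¬x2 ∧ x1)   [De Morgan]
⇔ ¬x3 ∨ ¬x1 ∨ (¬¬(¬(x2 ∨ x3) ∨ ¬x3 ∨ x2) ∧ ¬x3) ∨ (¬x2 ∧ x1)   [De Morgan]
⇔ ¬x3 ∨ ¬x1 ∨ ((¬(x2 ∨ x3) ∨ ¬x3 ∨ x2) ∧ ¬x3) ∨ (¬x2 ∧ x1)   [double negation]
⇔ ¬x3 ∨ ¬x1 ∨ (((¬x2 ∧ ¬x3) ∨ ¬x3 ∨ x2) ∧ ¬x3) ∨ (¬x2 ∧ x1)   [De Morgan]
⇔ (¬x3 ∨ ¬x1 ∨ ¬x2 ∨ ¬x3 ∨ x2 ∨ ¬x2) ∧ (¬x3 ∨ ¬x1 ∨ ¬x2 ∨ ¬x3 ∨ x2 ∨ x1) ∧ (¬x3 ∨ ¬x1 ∨ ¬x3 ∨ ¬x3 ∨ x2 ∨ ¬x2) ∧ (¬x3 ∨ ¬x1 ∨ ¬x3 ∨ ¬x3 ∨ x2 ∨ x1) ∧ (¬x3 ∨ ¬x1 ∨ ¬x3 ∨ ¬x2) ∧ (¬x3 ∨ ¬x1 ∨ ¬x3 ∨ x1)   [distribute ∨ over ∧]
⇔ ¬x3 ∨ ¬x1 ∨ ¬x2   [simplify]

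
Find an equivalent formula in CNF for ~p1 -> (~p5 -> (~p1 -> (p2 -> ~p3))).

~p1 -> (~p5 -> (~p1 -> (p2 -> ~p3)))
≡ ~~p1 | (~p5 -> (~p1 -> (p2 -> ~p3)))   [eliminate ->]
≡ ~~p1 | ~~p5 | (~p1 -> (p2 -> ~p3))   [eliminate ->]
≡ ~~p1 | ~~p5 | ~~p1 | (p2 -> ~p3)   [eliminate ->]
≡ ~~p1 | ~~p5 | ~~p1 | ~p2 | ~p3   [eliminate ->]
≡ p1 | ~~p5 | ~~p1 | ~p2 | ~p3   [double negation]
≡ p1 | p5 | ~~p1 | ~p2 | ~p3   [double negation]
≡ p1 | p5 | p1 | ~p2 | ~p3   [double negation]
≡ p1 | p5 | ~p2 | ~p3   [simplify]

p1 | p5 | ~p2 | ~p3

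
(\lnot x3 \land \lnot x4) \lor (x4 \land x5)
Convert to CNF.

(\lnot x3 \land \lnot x4) \lor (x4 \land x5)
≡ (\lnot x3 \lor x4) \land (\lnot x3 \lor x5) \land (\lnot x4 \lor x4) \land (\lnot x4 \lor x5)   [distribute \lor over \land]
≡ (\lnot x3 \lor x4) \land (\lnot x3 \lor x5) \land (\lnot x4 \lor x5)   [simplify]

(\lnot x3 \lor x4) \land (\lnot x3 \lor x5) \land (\lnot x4 \lor x5)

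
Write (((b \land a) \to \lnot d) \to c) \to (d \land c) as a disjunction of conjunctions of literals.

(((b \land a) \to \lnot d) \to c) \to (d \land c)
≡ \lnot (((b \land a) \to \lnot d) \to c) \lor (d \land c)
≡ \lnot (\lnot ((b \land a) \to \lnot d) \lor c) \lor (d \land c)
≡ \lnot (\lnot (\lnot (b \land a) \lor \lnot d) \lor c) \lor (d \land c)
≡ (\lnot \lnot (\lnot (b \land a) \lor \lnot d) \land \lnot c) \lor (d \land c)
≡ ((\lnot (b \land a) \lor \lnot d) \land \lnot c) \lor (d \land c)
≡ ((\lnot b \lor \lnot a \lor \lnot d) \land \lnot c) \lor (d \land c)
≡ (\lnot b \land \lnot c) \lor (\lnot a \land \lnot c) \lor (\lnot d \land \lnot c) \lor (d \land c)

(\lnot b \land \lnot c) \lor (\lnot a \land \lnot c) \lor (\lnot d \land \lnot c) \lor (d \land c)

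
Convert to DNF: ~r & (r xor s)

~r & s

~r & (r xor s)
⇔ ~r & ((r & ~s) | (~r & s))   (expand xor)
⇔ (~r & r & ~s) | (~r & ~r & s)   (distribute & over |)
⇔ ~r & s   (simplify)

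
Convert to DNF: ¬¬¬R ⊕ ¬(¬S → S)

¬¬¬R ⊕ ¬(¬S → S)
= (¬¬¬R ∧ ¬¬(¬S → S)) ∨ (¬¬¬¬R ∧ ¬(¬S → S))   (expand ⊕)
= (¬¬¬R ∧ ¬¬(¬¬S ∨ S)) ∨ (¬¬¬¬R ∧ ¬(¬S → S))   (eliminate →)
= (¬¬¬R ∧ ¬¬(¬¬S ∨ S)) ∨ (¬¬¬¬R ∧ ¬(¬¬S ∨ S))   (eliminate →)
= (¬R ∧ ¬¬(¬¬S ∨ S)) ∨ (¬¬¬¬R ∧ ¬(¬¬S ∨ S))   (double negation)
= (¬R ∧ (¬¬S ∨ S)) ∨ (¬¬¬¬R ∧ ¬(¬¬S ∨ S))   (double negation)
= (¬R ∧ (S ∨ S)) ∨ (¬¬¬¬R ∧ ¬(¬¬S ∨ S))   (double negation)
= (¬R ∧ (S ∨ S)) ∨ (¬¬R ∧ ¬(¬¬S ∨ S))   (double negation)
= (¬R ∧ (S ∨ S)) ∨ (R ∧ ¬(¬¬S ∨ S))   (double negation)
= (¬R ∧ (S ∨ S)) ∨ (R ∧ ¬¬¬S ∧ ¬S)   (De Morgan)
= (¬R ∧ (S ∨ S)) ∨ (R ∧ ¬S ∧ ¬S)   (double negation)
= (¬R ∧ S) ∨ (¬R ∧ S) ∨ (R ∧ ¬S ∧ ¬S)   (distribute ∧ over ∨)
= (¬R ∧ S) ∨ (R ∧ ¬S)   (simplify)

(¬R ∧ S) ∨ (R ∧ ¬S)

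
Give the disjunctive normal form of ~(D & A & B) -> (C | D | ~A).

C | D | ~A

~(D & A & B) -> (C | D | ~A)
≡ ~~(D & A & B) | C | D | ~A   [eliminate ->]
≡ (D & A & B) | C | D | ~A   [double negation]
≡ C | D | ~A   [simplify]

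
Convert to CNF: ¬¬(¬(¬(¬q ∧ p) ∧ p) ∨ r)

¬¬(¬(¬(¬q ∧ p) ∧ p) ∨ r)
⇔ ¬(¬(¬q ∧ p) ∧ p) ∨ r   [double negation]
⇔ ¬¬(¬q ∧ p) ∨ ¬p ∨ r   [De Morgan]
⇔ (¬q ∧ p) ∨ ¬p ∨ r   [double negation]
⇔ (¬q ∨ ¬p ∨ r) ∧ (p ∨ ¬p ∨ r)   [distribute ∨ over ∧]
⇔ ¬q ∨ ¬p ∨ r   [simplify]

¬q ∨ ¬p ∨ r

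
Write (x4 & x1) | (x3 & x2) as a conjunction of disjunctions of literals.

(x4 & x1) | (x3 & x2)
= (x4 | x3) & (x4 | x2) & (x1 | x3) & (x1 | x2)   [distribute | over &]

(x4 | x3) & (x4 | x2) & (x1 | x3) & (x1 | x2)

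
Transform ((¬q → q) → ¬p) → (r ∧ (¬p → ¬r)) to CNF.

((¬q → q) → ¬p) → (r ∧ (¬p → ¬r))
= ¬((¬q → q) → ¬p) ∨ (r ∧ (¬p → ¬r))   [eliminate →]
= ¬(¬(¬q → q) ∨ ¬p) ∨ (r ∧ (¬p → ¬r))   [eliminate →]
= ¬(¬(¬¬q ∨ q) ∨ ¬p) ∨ (r ∧ (¬p → ¬r))   [eliminate →]
= ¬(¬(¬¬q ∨ q) ∨ ¬p) ∨ (r ∧ (¬¬p ∨ ¬r))   [eliminate →]
= (¬¬(¬¬q ∨ q) ∧ ¬¬p) ∨ (r ∧ (¬¬p ∨ ¬r))   [De Morgan]
= ((¬¬q ∨ q) ∧ ¬¬p) ∨ (r ∧ (¬¬p ∨ ¬r))   [double negation]
= ((q ∨ q) ∧ ¬¬p) ∨ (r ∧ (¬¬p ∨ ¬r))   [double negation]
= ((q ∨ q) ∧ p) ∨ (r ∧ (¬¬p ∨ ¬r))   [double negation]
= ((q ∨ q) ∧ p) ∨ (r ∧ (p ∨ ¬r))   [double negation]
= (q ∨ q ∨ r) ∧ (q ∨ q ∨ p ∨ ¬r) ∧ (p ∨ r) ∧ (p ∨ p ∨ ¬r)   [distribute ∨ over ∧]
= (q ∨ r) ∧ (p ∨ r) ∧ (p ∨ ¬r)   [simplify]

(q ∨ r) ∧ (p ∨ r) ∧ (p ∨ ¬r)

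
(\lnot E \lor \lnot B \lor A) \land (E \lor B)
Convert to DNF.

(\lnot E \lor \lnot B \lor A) \land (E \lor B)
≡ (\lnot E \land E) \lor (\lnot E \land B) \lor (\lnot B \land E) \lor (\lnot B \land B) \lor (A \land E) \lor (A \land B)   — distribute \land over \lor
≡ (\lnot E \land B) \lor (\lnot B \land E) \lor (A \land E) \lor (A \land B)   — simplify

(\lnot E \land B) \lor (\lnot B \land E) \lor (A \land E) \lor (A \land B)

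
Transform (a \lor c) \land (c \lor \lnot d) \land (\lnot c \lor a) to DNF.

(a \land c) \lor (a \land \lnot d)

(a \lor c) \land (c \lor \lnot d) \land (\lnot c \lor a)
≡ (a \land c \land \lnot c) \lor (a \land c \land a) \lor (a \land \lnot d \land \lnot c) \lor (a \land \lnot d \land a) \lor (c \land c \land \lnot c) \lor (c \land c \land a) \lor (c \land \lnot d \land \lnot c) \lor (c \land \lnot d \land a)   — distribute \land over \lor
≡ (a \land c) \lor (a \land \lnot d)   — simplify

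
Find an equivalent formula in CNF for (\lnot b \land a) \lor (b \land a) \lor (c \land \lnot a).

a \lor c

(\lnot b \land a) \lor (b \land a) \lor (c \land \lnot a)
= (\lnot b \lor b \lor c) \land (\lnot b \lor b \lor \lnot a) \land (\lnot b \lor a \lor c) \land (\lnot b \lor a \lor \lnot a) \land (a \lor b \lor c) \land (a \lor b \lor \lnot a) \land (a \lor a \lor c) \land (a \lor a \lor \lnot a)   [distribute \lor over \land]
= a \lor c   [simplify]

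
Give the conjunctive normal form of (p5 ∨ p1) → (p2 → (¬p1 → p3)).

¬p5 ∨ ¬p2 ∨ p1 ∨ p3

(p5 ∨ p1) → (p2 → (¬p1 → p3))
⇔ ¬(p5 ∨ p1) ∨ (p2 → (¬p1 → p3))   — eliminate →
⇔ ¬(p5 ∨ p1) ∨ ¬p2 ∨ (¬p1 → p3)   — eliminate →
⇔ ¬(p5 ∨ p1) ∨ ¬p2 ∨ ¬¬p1 ∨ p3   — eliminate →
⇔ (¬p5 ∧ ¬p1) ∨ ¬p2 ∨ ¬¬p1 ∨ p3   — De Morgan
⇔ (¬p5 ∧ ¬p1) ∨ ¬p2 ∨ p1 ∨ p3   — double negation
⇔ (¬p5 ∨ ¬p2 ∨ p1 ∨ p3) ∧ (¬p1 ∨ ¬p2 ∨ p1 ∨ p3)   — distribute ∨ over ∧
⇔ ¬p5 ∨ ¬p2 ∨ p1 ∨ p3   — simplify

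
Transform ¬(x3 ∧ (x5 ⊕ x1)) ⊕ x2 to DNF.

¬(x3 ∧ (x5 ⊕ x1)) ⊕ x2
⇔ ¬(x3 ∧ (x5 ⊕ x1)) ∧ ¬x2 ∨ ¬¬(x3 ∧ (x5 ⊕ x1)) ∧ x2   — expand ⊕
⇔ ¬(x3 ∧ (x5 ∧ ¬x1 ∨ ¬x5 ∧ x1)) ∧ ¬x2 ∨ ¬¬(x3 ∧ (x5 ⊕ x1)) ∧ x2   — expand ⊕
⇔ ¬(x3 ∧ (x5 ∧ ¬x1 ∨ ¬x5 ∧ x1)) ∧ ¬x2 ∨ ¬¬(x3 ∧ (x5 ∧ ¬x1 ∨ ¬x5 ∧ x1)) ∧ x2   — expand ⊕
⇔ (¬x3 ∨ ¬(x5 ∧ ¬x1 ∨ ¬x5 ∧ x1)) ∧ ¬x2 ∨ ¬¬(x3 ∧ (x5 ∧ ¬x1 ∨ ¬x5 ∧ x1)) ∧ x2   — De Morgan
⇔ (¬x3 ∨ ¬(x5 ∧ ¬x1) ∧ ¬(¬x5 ∧ x1)) ∧ ¬x2 ∨ ¬¬(x3 ∧ (x5 ∧ ¬x1 ∨ ¬x5 ∧ x1)) ∧ x2   — De Morgan
⇔ (¬x3 ∨ (¬x5 ∨ ¬¬x1) ∧ ¬(¬x5 ∧ x1)) ∧ ¬x2 ∨ ¬¬(x3 ∧ (x5 ∧ ¬x1 ∨ ¬x5 ∧ x1)) ∧ x2   — De Morgan
⇔ (¬x3 ∨ (¬x5 ∨ x1) ∧ ¬(¬x5 ∧ x1)) ∧ ¬x2 ∨ ¬¬(x3 ∧ (x5 ∧ ¬x1 ∨ ¬x5 ∧ x1)) ∧ x2   — double negation
⇔ (¬x3 ∨ (¬x5 ∨ x1) ∧ (¬¬x5 ∨ ¬x1)) ∧ ¬x2 ∨ ¬¬(x3 ∧ (x5 ∧ ¬x1 ∨ ¬x5 ∧ x1)) ∧ x2   — De Morgan
⇔ (¬x3 ∨ (¬x5 ∨ x1) ∧ (x5 ∨ ¬x1)) ∧ ¬x2 ∨ ¬¬(x3 ∧ (x5 ∧ ¬x1 ∨ ¬x5 ∧ x1)) ∧ x2   — double negation
⇔ (¬x3 ∨ (¬x5 ∨ x1) ∧ (x5 ∨ ¬x1)) ∧ ¬x2 ∨ x3 ∧ (x5 ∧ ¬x1 ∨ ¬x5 ∧ x1) ∧ x2   — double negation
⇔ ¬x3 ∧ ¬x2 ∨ ¬x5 ∧ x5 ∧ ¬x2 ∨ ¬x5 ∧ ¬x1 ∧ ¬x2 ∨ x1 ∧ x5 ∧ ¬x2 ∨ x1 ∧ ¬x1 ∧ ¬x2 ∨ x3 ∧ x5 ∧ ¬x1 ∧ x2 ∨ x3 ∧ ¬x5 ∧ x1 ∧ x2   — distribute ∧ over ∨
⇔ ¬x3 ∧ ¬x2 ∨ ¬x5 ∧ ¬x1 ∧ ¬x2 ∨ x1 ∧ x5 ∧ ¬x2 ∨ x3 ∧ x5 ∧ ¬x1 ∧ x2 ∨ x3 ∧ ¬x5 ∧ x1 ∧ x2   — simplify

¬x3 ∧ ¬x2 ∨ ¬x5 ∧ ¬x1 ∧ ¬x2 ∨ x1 ∧ x5 ∧ ¬x2 ∨ x3 ∧ x5 ∧ ¬x1 ∧ x2 ∨ x3 ∧ ¬x5 ∧ x1 ∧ x2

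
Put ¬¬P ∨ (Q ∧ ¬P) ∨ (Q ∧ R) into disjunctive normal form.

P ∨ (Q ∧ ¬P) ∨ (Q ∧ R)

¬¬P ∨ (Q ∧ ¬P) ∨ (Q ∧ R)
≡ P ∨ (Q ∧ ¬P) ∨ (Q ∧ R)   — double negation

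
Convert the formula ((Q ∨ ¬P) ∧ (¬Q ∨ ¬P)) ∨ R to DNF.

((Q ∨ ¬P) ∧ (¬Q ∨ ¬P)) ∨ R
= (Q ∧ ¬Q) ∨ (Q ∧ ¬P) ∨ (¬P ∧ ¬Q) ∨ (¬P ∧ ¬P) ∨ R   — distribute ∧ over ∨
= ¬P ∨ R   — simplify

¬P ∨ R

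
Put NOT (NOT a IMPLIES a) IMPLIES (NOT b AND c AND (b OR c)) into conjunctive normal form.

(a OR NOT b) AND (a OR c)

NOT (NOT a IMPLIES a) IMPLIES (NOT b AND c AND (b OR c))
⇔ NOT NOT (NOT a IMPLIES a) OR (NOT b AND c AND (b OR c))   [eliminate IMPLIES]
⇔ NOT NOT (NOT NOT a OR a) OR (NOT b AND c AND (b OR c))   [eliminate IMPLIES]
⇔ NOT NOT a OR a OR (NOT b AND c AND (b OR c))   [double negation]
⇔ a OR a OR (NOT b AND c AND (b OR c))   [double negation]
⇔ (a OR a OR NOT b) AND (a OR a OR c) AND (a OR a OR b OR c)   [distribute OR over AND]
⇔ (a OR NOT b) AND (a OR c)   [simplify]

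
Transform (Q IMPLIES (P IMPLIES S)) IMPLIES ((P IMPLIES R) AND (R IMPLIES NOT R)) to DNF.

(Q IMPLIES (P IMPLIES S)) IMPLIES ((P IMPLIES R) AND (R IMPLIES NOT R))
≡ NOT (Q IMPLIES (P IMPLIES S)) OR ((P IMPLIES R) AND (R IMPLIES NOT R))   [eliminate IMPLIES]
≡ NOT (NOT Q OR (P IMPLIES S)) OR ((P IMPLIES R) AND (R IMPLIES NOT R))   [eliminate IMPLIES]
≡ NOT (NOT Q OR NOT P OR S) OR ((P IMPLIES R) AND (R IMPLIES NOT R))   [eliminate IMPLIES]
≡ NOT (NOT Q OR NOT P OR S) OR ((NOT P OR R) AND (R IMPLIES NOT R))   [eliminate IMPLIES]
≡ NOT (NOT Q OR NOT P OR S) OR ((NOT P OR R) AND (NOT R OR NOT R))   [eliminate IMPLIES]
≡ (NOT NOT Q AND NOT NOT P AND NOT S) OR ((NOT P OR R) AND (NOT R OR NOT R))   [De Morgan]
≡ (Q AND NOT NOT P AND NOT S) OR ((NOT P OR R) AND (NOT R OR NOT R))   [double negation]
≡ (Q AND P AND NOT S) OR ((NOT P OR R) AND (NOT R OR NOT R))   [double negation]
≡ (Q AND P AND NOT S) OR (NOT P AND NOT R) OR (NOT P AND NOT R) OR (R AND NOT R) OR (R AND NOT R)   [distribute AND over OR]
≡ (Q AND P AND NOT S) OR (NOT P AND NOT R)   [simplify]

(Q AND P AND NOT S) OR (NOT P AND NOT R)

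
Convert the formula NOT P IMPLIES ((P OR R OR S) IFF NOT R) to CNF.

NOT P IMPLIES ((P OR R OR S) IFF NOT R)
≡ NOT NOT P OR ((P OR R OR S) IFF NOT R)   [eliminate IMPLIES]
≡ NOT NOT P OR (((P OR R OR S) IMPLIES NOT R) AND (NOT R IMPLIES (P OR R OR S)))   [eliminate IFF]
≡ NOT NOT P OR ((NOT (P OR R OR S) OR NOT R) AND (NOT R IMPLIES (P OR R OR S)))   [eliminate IMPLIES]
≡ NOT NOT P OR ((NOT (P OR R OR S) OR NOT R) AND (NOT NOT R OR P OR R OR S))   [eliminate IMPLIES]
≡ P OR ((NOT (P OR R OR S) OR NOT R) AND (NOT NOT R OR P OR R OR S))   [double negation]
≡ P OR (((NOT P AND NOT R AND NOT S) OR NOT R) AND (NOT NOT R OR P OR R OR S))   [De Morgan]
≡ P OR (((NOT P AND NOT R AND NOT S) OR NOT R) AND (R OR P OR R OR S))   [double negation]
≡ (P OR NOT P OR NOT R) AND (P OR NOT R OR NOT R) AND (P OR NOT S OR NOT R) AND (P OR R OR P OR R OR S)   [distribute OR over AND]
≡ (P OR NOT R) AND (P OR R OR S)   [simplify]

(P OR NOT R) AND (P OR R OR S)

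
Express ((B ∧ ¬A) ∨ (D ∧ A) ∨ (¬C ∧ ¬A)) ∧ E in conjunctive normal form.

((B ∧ ¬A) ∨ (D ∧ A) ∨ (¬C ∧ ¬A)) ∧ E
≡ (B ∨ D ∨ ¬C) ∧ (B ∨ D ∨ ¬A) ∧ (B ∨ A ∨ ¬C) ∧ (B ∨ A ∨ ¬A) ∧ (¬A ∨ D ∨ ¬C) ∧ (¬A ∨ D ∨ ¬A) ∧ (¬A ∨ A ∨ ¬C) ∧ (¬A ∨ A ∨ ¬A) ∧ E   (distribute ∨ over ∧)
≡ (B ∨ D ∨ ¬C) ∧ (B ∨ A ∨ ¬C) ∧ (¬A ∨ D) ∧ E   (simplify)

(B ∨ D ∨ ¬C) ∧ (B ∨ A ∨ ¬C) ∧ (¬A ∨ D) ∧ E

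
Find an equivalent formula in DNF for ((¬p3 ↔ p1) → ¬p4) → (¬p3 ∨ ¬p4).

(p3 ∧ ¬p1 ∧ p4) ∨ ¬p3 ∨ ¬p4

((¬p3 ↔ p1) → ¬p4) → (¬p3 ∨ ¬p4)
≡ ¬((¬p3 ↔ p1) → ¬p4) ∨ ¬p3 ∨ ¬p4   (eliminate →)
≡ ¬(¬(¬p3 ↔ p1) ∨ ¬p4) ∨ ¬p3 ∨ ¬p4   (eliminate →)
≡ ¬(¬((¬p3 → p1) ∧ (p1 → ¬p3)) ∨ ¬p4) ∨ ¬p3 ∨ ¬p4   (eliminate ↔)
≡ ¬(¬((¬¬p3 ∨ p1) ∧ (p1 → ¬p3)) ∨ ¬p4) ∨ ¬p3 ∨ ¬p4   (eliminate →)
≡ ¬(¬((¬¬p3 ∨ p1) ∧ (¬p1 ∨ ¬p3)) ∨ ¬p4) ∨ ¬p3 ∨ ¬p4   (eliminate →)
≡ (¬¬((¬¬p3 ∨ p1) ∧ (¬p1 ∨ ¬p3)) ∧ ¬¬p4) ∨ ¬p3 ∨ ¬p4   (De Morgan)
≡ ((¬¬p3 ∨ p1) ∧ (¬p1 ∨ ¬p3) ∧ ¬¬p4) ∨ ¬p3 ∨ ¬p4   (double negation)
≡ ((p3 ∨ p1) ∧ (¬p1 ∨ ¬p3) ∧ ¬¬p4) ∨ ¬p3 ∨ ¬p4   (double negation)
≡ ((p3 ∨ p1) ∧ (¬p1 ∨ ¬p3) ∧ p4) ∨ ¬p3 ∨ ¬p4   (double negation)
≡ (p3 ∧ ¬p1 ∧ p4) ∨ (p3 ∧ ¬p3 ∧ p4) ∨ (p1 ∧ ¬p1 ∧ p4) ∨ (p1 ∧ ¬p3 ∧ p4) ∨ ¬p3 ∨ ¬p4   (distribute ∧ over ∨)
≡ (p3 ∧ ¬p1 ∧ p4) ∨ ¬p3 ∨ ¬p4   (simplify)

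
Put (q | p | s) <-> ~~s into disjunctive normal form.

(~q & ~p & ~s) | s

(q | p | s) <-> ~~s
= ((q | p | s) -> ~~s) & (~~s -> (q | p | s))   — eliminate <->
= (~(q | p | s) | ~~s) & (~~s -> (q | p | s))   — eliminate ->
= (~(q | p | s) | ~~s) & (~~~s | q | p | s)   — eliminate ->
= ((~q & ~p & ~s) | ~~s) & (~~~s | q | p | s)   — De Morgan
= ((~q & ~p & ~s) | s) & (~~~s | q | p | s)   — double negation
= ((~q & ~p & ~s) | s) & (~s | q | p | s)   — double negation
= (~q & ~p & ~s & ~s) | (~q & ~p & ~s & q) | (~q & ~p & ~s & p) | (~q & ~p & ~s & s) | (s & ~s) | (s & q) | (s & p) | (s & s)   — distribute & over |
= (~q & ~p & ~s) | s   — simplify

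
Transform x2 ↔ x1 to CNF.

(¬x2 ∨ x1) ∧ (¬x1 ∨ x2)

x2 ↔ x1
= (x2 → x1) ∧ (x1 → x2)   (eliminate ↔)
= (¬x2 ∨ x1) ∧ (x1 → x2)   (eliminate →)
= (¬x2 ∨ x1) ∧ (¬x1 ∨ x2)   (eliminate →)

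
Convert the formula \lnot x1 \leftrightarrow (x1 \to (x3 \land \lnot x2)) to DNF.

(x1 \land \lnot x3) \lor (x1 \land x2) \lor \lnot x1

\lnot x1 \leftrightarrow (x1 \to (x3 \land \lnot x2))
= (\lnot x1 \to (x1 \to (x3 \land \lnot x2))) \land ((x1 \to (x3 \land \lnot x2)) \to \lnot x1)   (eliminate \leftrightarrow)
= (\lnot \lnot x1 \lor (x1 \to (x3 \land \lnot x2))) \land ((x1 \to (x3 \land \lnot x2)) \to \lnot x1)   (eliminate \to)
= (\lnot \lnot x1 \lor \lnot x1 \lor (x3 \land \lnot x2)) \land ((x1 \to (x3 \land \lnot x2)) \to \lnot x1)   (eliminate \to)
= (\lnot \lnot x1 \lor \lnot x1 \lor (x3 \land \lnot x2)) \land (\lnot (x1 \to (x3 \land \lnot x2)) \lor \lnot x1)   (eliminate \to)
= (\lnot \lnot x1 \lor \lnot x1 \lor (x3 \land \lnot x2)) \land (\lnot (\lnot x1 \lor (x3 \land \lnot x2)) \lor \lnot x1)   (eliminate \to)
= (x1 \lor \lnot x1 \lor (x3 \land \lnot x2)) \land (\lnot (\lnot x1 \lor (x3 \land \lnot x2)) \lor \lnot x1)   (double negation)
= (x1 \lor \lnot x1 \lor (x3 \land \lnot x2)) \land ((\lnot \lnot x1 \land \lnot (x3 \land \lnot x2)) \lor \lnot x1)   (De Morgan)
= (x1 \lor \lnot x1 \lor (x3 \land \lnot x2)) \land ((x1 \land \lnot (x3 \land \lnot x2)) \lor \lnot x1)   (double negation)
= (x1 \lor \lnot x1 \lor (x3 \land \lnot x2)) \land ((x1 \land (\lnot x3 \lor \lnot \lnot x2)) \lor \lnot x1)   (De Morgan)
= (x1 \lor \lnot x1 \lor (x3 \land \lnot x2)) \land ((x1 \land (\lnot x3 \lor x2)) \lor \lnot x1)   (double negation)
= (x1 \land x1 \land \lnot x3) \lor (x1 \land x1 \land x2) \lor (x1 \land \lnot x1) \lor (\lnot x1 \land x1 \land \lnot x3) \lor (\lnot x1 \land x1 \land x2) \lor (\lnot x1 \land \lnot x1) \lor (x3 \land \lnot x2 \land x1 \land \lnot x3) \lor (x3 \land \lnot x2 \land x1 \land x2) \lor (x3 \land \lnot x2 \land \lnot x1)   (distribute \land over \lor)
= (x1 \land \lnot x3) \lor (x1 \land x2) \lor \lnot x1   (simplify)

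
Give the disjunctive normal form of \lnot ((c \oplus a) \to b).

\lnot ((c \oplus a) \to b)
⇔ \lnot (\lnot (c \oplus a) \lor b)
⇔ \lnot (\lnot ((c \land \lnot a) \lor (\lnot c \land a)) \lor b)
⇔ \lnot \lnot ((c \land \lnot a) \lor (\lnot c \land a)) \land \lnot b
⇔ ((c \land \lnot a) \lor (\lnot c \land a)) \land \lnot b
⇔ (c \land \lnot a \land \lnot b) \lor (\lnot c \land a \land \lnot b)

(c \land \lnot a \land \lnot b) \lor (\lnot c \land a \land \lnot b)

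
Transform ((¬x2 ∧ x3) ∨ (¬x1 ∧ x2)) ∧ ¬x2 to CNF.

((¬x2 ∧ x3) ∨ (¬x1 ∧ x2)) ∧ ¬x2
≡ (¬x2 ∨ ¬x1) ∧ (¬x2 ∨ x2) ∧ (x3 ∨ ¬x1) ∧ (x3 ∨ x2) ∧ ¬x2   — distribute ∨ over ∧
≡ (x3 ∨ ¬x1) ∧ (x3 ∨ x2) ∧ ¬x2   — simplify

(x3 ∨ ¬x1) ∧ (x3 ∨ x2) ∧ ¬x2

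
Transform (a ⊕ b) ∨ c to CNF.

(a ∨ b ∨ c) ∧ (¬a ∨ ¬b ∨ c)

(a ⊕ b) ∨ c
= ((a ∨ b) ∧ ¬(a ∧ b)) ∨ c   — expand ⊕
= ((a ∨ b) ∧ (¬a ∨ ¬b)) ∨ c   — De Morgan
= (a ∨ b ∨ c) ∧ (¬a ∨ ¬b ∨ c)   — distribute ∨ over ∧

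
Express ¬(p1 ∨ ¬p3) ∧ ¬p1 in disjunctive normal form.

¬(p1 ∨ ¬p3) ∧ ¬p1
≡ ¬p1 ∧ ¬¬p3 ∧ ¬p1   [De Morgan]
≡ ¬p1 ∧ p3 ∧ ¬p1   [double negation]
≡ ¬p1 ∧ p3   [simplify]

¬p1 ∧ p3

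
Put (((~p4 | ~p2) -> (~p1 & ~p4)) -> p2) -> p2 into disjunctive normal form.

(((~p4 | ~p2) -> (~p1 & ~p4)) -> p2) -> p2
⇔ ~(((~p4 | ~p2) -> (~p1 & ~p4)) -> p2) | p2   — eliminate ->
⇔ ~(~((~p4 | ~p2) -> (~p1 & ~p4)) | p2) | p2   — eliminate ->
⇔ ~(~(~(~p4 | ~p2) | (~p1 & ~p4)) | p2) | p2   — eliminate ->
⇔ (~~(~(~p4 | ~p2) | (~p1 & ~p4)) & ~p2) | p2   — De Morgan
⇔ ((~(~p4 | ~p2) | (~p1 & ~p4)) & ~p2) | p2   — double negation
⇔ (((~~p4 & ~~p2) | (~p1 & ~p4)) & ~p2) | p2   — De Morgan
⇔ (((p4 & ~~p2) | (~p1 & ~p4)) & ~p2) | p2   — double negation
⇔ (((p4 & p2) | (~p1 & ~p4)) & ~p2) | p2   — double negation
⇔ (p4 & p2 & ~p2) | (~p1 & ~p4 & ~p2) | p2   — distribute & over |
⇔ (~p1 & ~p4 & ~p2) | p2   — simplify

(~p1 & ~p4 & ~p2) | p2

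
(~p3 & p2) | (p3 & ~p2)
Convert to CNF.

(~p3 & p2) | (p3 & ~p2)
⇔ (~p3 | p3) & (~p3 | ~p2) & (p2 | p3) & (p2 | ~p2)
⇔ (~p3 | ~p2) & (p2 | p3)

(~p3 | ~p2) & (p2 | p3)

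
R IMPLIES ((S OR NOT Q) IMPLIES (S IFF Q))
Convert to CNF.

R IMPLIES ((S OR NOT Q) IMPLIES (S IFF Q))
⇔ NOT R OR ((S OR NOT Q) IMPLIES (S IFF Q))   — eliminate IMPLIES
⇔ NOT R OR NOT (S OR NOT Q) OR (S IFF Q)   — eliminate IMPLIES
⇔ NOT R OR NOT (S OR NOT Q) OR ((S IMPLIES Q) AND (Q IMPLIES S))   — eliminate IFF
⇔ NOT R OR NOT (S OR NOT Q) OR ((NOT S OR Q) AND (Q IMPLIES S))   — eliminate IMPLIES
⇔ NOT R OR NOT (S OR NOT Q) OR ((NOT S OR Q) AND (NOT Q OR S))   — eliminate IMPLIES
⇔ NOT R OR (NOT S AND NOT NOT Q) OR ((NOT S OR Q) AND (NOT Q OR S))   — De Morgan
⇔ NOT R OR (NOT S AND Q) OR ((NOT S OR Q) AND (NOT Q OR S))   — double negation
⇔ (NOT R OR NOT S OR NOT S OR Q) AND (NOT R OR NOT S OR NOT Q OR S) AND (NOT R OR Q OR NOT S OR Q) AND (NOT R OR Q OR NOT Q OR S)   — distribute OR over AND
⇔ NOT R OR NOT S OR Q   — simplify

NOT R OR NOT S OR Q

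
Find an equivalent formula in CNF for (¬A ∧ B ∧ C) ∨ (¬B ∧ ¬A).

¬A ∧ (C ∨ ¬B)

(¬A ∧ B ∧ C) ∨ (¬B ∧ ¬A)
⇔ (¬A ∨ ¬B) ∧ (¬A ∨ ¬A) ∧ (B ∨ ¬B) ∧ (B ∨ ¬A) ∧ (C ∨ ¬B) ∧ (C ∨ ¬A)   [distribute ∨ over ∧]
⇔ ¬A ∧ (C ∨ ¬B)   [simplify]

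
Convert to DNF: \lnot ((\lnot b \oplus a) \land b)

\lnot ((\lnot b \oplus a) \land b)
≡ \lnot (((\lnot b \land \lnot a) \lor (\lnot \lnot b \land a)) \land b)
≡ \lnot ((\lnot b \land \lnot a) \lor (\lnot \lnot b \land a)) \lor \lnot b
≡ (\lnot (\lnot b \land \lnot a) \land \lnot (\lnot \lnot b \land a)) \lor \lnot b
≡ ((\lnot \lnot b \lor \lnot \lnot a) \land \lnot (\lnot \lnot b \land a)) \lor \lnot b
≡ ((b \lor \lnot \lnot a) \land \lnot (\lnot \lnot b \land a)) \lor \lnot b
≡ ((b \lor a) \land \lnot (\lnot \lnot b \land a)) \lor \lnot b
≡ ((b \lor a) \land (\lnot \lnot \lnot b \lor \lnot a)) \lor \lnot b
≡ ((b \lor a) \land (\lnot b \lor \lnot a)) \lor \lnot b
≡ (b \land \lnot b) \lor (b \land \lnot a) \lor (a \land \lnot b) \lor (a \land \lnot a) \lor \lnot b
≡ (b \land \lnot a) \lor \lnot b

(b \land \lnot a) \lor \lnot b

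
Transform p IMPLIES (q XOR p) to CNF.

p IMPLIES (q XOR p)
≡ NOT p OR (q XOR p)
≡ NOT p OR ((q OR p) AND NOT (q AND p))
≡ NOT p OR ((q OR p) AND (NOT q OR NOT p))
≡ (NOT p OR q OR p) AND (NOT p OR NOT q OR NOT p)
≡ NOT p OR NOT q

NOT p OR NOT q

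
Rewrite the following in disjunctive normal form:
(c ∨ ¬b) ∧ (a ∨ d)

(c ∨ ¬b) ∧ (a ∨ d)
≡ (c ∧ a) ∨ (c ∧ d) ∨ (¬b ∧ a) ∨ (¬b ∧ d)   (distribute ∧ over ∨)

(c ∧ a) ∨ (c ∧ d) ∨ (¬b ∧ a) ∨ (¬b ∧ d)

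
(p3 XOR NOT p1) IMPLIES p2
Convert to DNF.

(NOT p3 AND p1) OR (NOT p1 AND p3) OR p2

(p3 XOR NOT p1) IMPLIES p2
= NOT (p3 XOR NOT p1) OR p2   (eliminate IMPLIES)
= NOT ((p3 AND NOT NOT p1) OR (NOT p3 AND NOT p1)) OR p2   (expand XOR)
= (NOT (p3 AND NOT NOT p1) AND NOT (NOT p3 AND NOT p1)) OR p2   (De Morgan)
= ((NOT p3 OR NOT NOT NOT p1) AND NOT (NOT p3 AND NOT p1)) OR p2   (De Morgan)
= ((NOT p3 OR NOT p1) AND NOT (NOT p3 AND NOT p1)) OR p2   (double negation)
= ((NOT p3 OR NOT p1) AND (NOT NOT p3 OR NOT NOT p1)) OR p2   (De Morgan)
= ((NOT p3 OR NOT p1) AND (p3 OR NOT NOT p1)) OR p2   (double negation)
= ((NOT p3 OR NOT p1) AND (p3 OR p1)) OR p2   (double negation)
= (NOT p3 AND p3) OR (NOT p3 AND p1) OR (NOT p1 AND p3) OR (NOT p1 AND p1) OR p2   (distribute AND over OR)
= (NOT p3 AND p1) OR (NOT p1 AND p3) OR p2   (simplify)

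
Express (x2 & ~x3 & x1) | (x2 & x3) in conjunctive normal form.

(x2 & ~x3 & x1) | (x2 & x3)
≡ (x2 | x2) & (x2 | x3) & (~x3 | x2) & (~x3 | x3) & (x1 | x2) & (x1 | x3)
≡ x2 & (x1 | x3)

x2 & (x1 | x3)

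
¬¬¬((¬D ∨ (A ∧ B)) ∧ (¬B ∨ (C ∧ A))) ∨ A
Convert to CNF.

D ∨ B ∨ A

¬¬¬((¬D ∨ (A ∧ B)) ∧ (¬B ∨ (C ∧ A))) ∨ A
= ¬((¬D ∨ (A ∧ B)) ∧ (¬B ∨ (C ∧ A))) ∨ A   [double negation]
= ¬(¬D ∨ (A ∧ B)) ∨ ¬(¬B ∨ (C ∧ A)) ∨ A   [De Morgan]
= (¬¬D ∧ ¬(A ∧ B)) ∨ ¬(¬B ∨ (C ∧ A)) ∨ A   [De Morgan]
= (D ∧ ¬(A ∧ B)) ∨ ¬(¬B ∨ (C ∧ A)) ∨ A   [double negation]
= (D ∧ (¬A ∨ ¬B)) ∨ ¬(¬B ∨ (C ∧ A)) ∨ A   [De Morgan]
= (D ∧ (¬A ∨ ¬B)) ∨ (¬¬B ∧ ¬(C ∧ A)) ∨ A   [De Morgan]
= (D ∧ (¬A ∨ ¬B)) ∨ (B ∧ ¬(C ∧ A)) ∨ A   [double negation]
= (D ∧ (¬A ∨ ¬B)) ∨ (B ∧ (¬C ∨ ¬A)) ∨ A   [De Morgan]
= (D ∨ B ∨ A) ∧ (D ∨ ¬C ∨ ¬A ∨ A) ∧ (¬A ∨ ¬B ∨ B ∨ A) ∧ (¬A ∨ ¬B ∨ ¬C ∨ ¬A ∨ A)   [distribute ∨ over ∧]
= D ∨ B ∨ A   [simplify]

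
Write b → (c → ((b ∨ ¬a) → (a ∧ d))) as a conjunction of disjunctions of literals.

(¬b ∨ ¬c ∨ a) ∧ (¬b ∨ ¬c ∨ d)

b → (c → ((b ∨ ¬a) → (a ∧ d)))
≡ ¬b ∨ (c → ((b ∨ ¬a) → (a ∧ d)))   [eliminate →]
≡ ¬b ∨ ¬c ∨ ((b ∨ ¬a) → (a ∧ d))   [eliminate →]
≡ ¬b ∨ ¬c ∨ ¬(b ∨ ¬a) ∨ (a ∧ d)   [eliminate →]
≡ ¬b ∨ ¬c ∨ (¬b ∧ ¬¬a) ∨ (a ∧ d)   [De Morgan]
≡ ¬b ∨ ¬c ∨ (¬b ∧ a) ∨ (a ∧ d)   [double negation]
≡ (¬b ∨ ¬c ∨ ¬b ∨ a) ∧ (¬b ∨ ¬c ∨ ¬b ∨ d) ∧ (¬b ∨ ¬c ∨ a ∨ a) ∧ (¬b ∨ ¬c ∨ a ∨ d)   [distribute ∨ over ∧]
≡ (¬b ∨ ¬c ∨ a) ∧ (¬b ∨ ¬c ∨ d)   [simplify]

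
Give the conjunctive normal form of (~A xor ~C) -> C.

C | ~A

(~A xor ~C) -> C
= ~(~A xor ~C) | C   (eliminate ->)
= ~((~A | ~C) & ~(~A & ~C)) | C   (expand xor)
= ~(~A | ~C) | ~~(~A & ~C) | C   (De Morgan)
= (~~A & ~~C) | ~~(~A & ~C) | C   (De Morgan)
= (A & ~~C) | ~~(~A & ~C) | C   (double negation)
= (A & C) | ~~(~A & ~C) | C   (double negation)
= (A & C) | (~A & ~C) | C   (double negation)
= (A | ~A | C) & (A | ~C | C) & (C | ~A | C) & (C | ~C | C)   (distribute | over &)
= C | ~A   (simplify)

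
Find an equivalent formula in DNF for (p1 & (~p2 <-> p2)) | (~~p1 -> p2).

~p1 | p2

(p1 & (~p2 <-> p2)) | (~~p1 -> p2)
= (p1 & (~p2 -> p2) & (p2 -> ~p2)) | (~~p1 -> p2)   [eliminate <->]
= (p1 & (~~p2 | p2) & (p2 -> ~p2)) | (~~p1 -> p2)   [eliminate ->]
= (p1 & (~~p2 | p2) & (~p2 | ~p2)) | (~~p1 -> p2)   [eliminate ->]
= (p1 & (~~p2 | p2) & (~p2 | ~p2)) | ~~~p1 | p2   [eliminate ->]
= (p1 & (p2 | p2) & (~p2 | ~p2)) | ~~~p1 | p2   [double negation]
= (p1 & (p2 | p2) & (~p2 | ~p2)) | ~p1 | p2   [double negation]
= (p1 & p2 & ~p2) | (p1 & p2 & ~p2) | (p1 & p2 & ~p2) | (p1 & p2 & ~p2) | ~p1 | p2   [distribute & over |]
= ~p1 | p2   [simplify]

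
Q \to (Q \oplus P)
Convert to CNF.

Q \to (Q \oplus P)
≡ \lnot Q \lor (Q \oplus P)   [eliminate \to]
≡ \lnot Q \lor ((Q \lor P) \land \lnot (Q \land P))   [expand \oplus]
≡ \lnot Q \lor ((Q \lor P) \land (\lnot Q \lor \lnot P))   [De Morgan]
≡ (\lnot Q \lor Q \lor P) \land (\lnot Q \lor \lnot Q \lor \lnot P)   [distribute \lor over \land]
≡ \lnot Q \lor \lnot P   [simplify]

\lnot Q \lor \lnot P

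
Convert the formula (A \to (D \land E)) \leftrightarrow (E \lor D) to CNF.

(A \lor E \lor D) \land (\lnot E \lor \lnot A \lor D) \land (\lnot D \lor \lnot A \lor E)

(A \to (D \land E)) \leftrightarrow (E \lor D)
≡ ((A \to (D \land E)) \to (E \lor D)) \land ((E \lor D) \to (A \to (D \land E)))   — eliminate \leftrightarrow
≡ (\lnot (A \to (D \land E)) \lor E \lor D) \land ((E \lor D) \to (A \to (D \land E)))   — eliminate \to
≡ (\lnot (\lnot A \lor (D \land E)) \lor E \lor D) \land ((E \lor D) \to (A \to (D \land E)))   — eliminate \to
≡ (\lnot (\lnot A \lor (D \land E)) \lor E \lor D) \land (\lnot (E \lor D) \lor (A \to (D \land E)))   — eliminate \to
≡ (\lnot (\lnot A \lor (D \land E)) \lor E \lor D) \land (\lnot (E \lor D) \lor \lnot A \lor (D \land E))   — eliminate \to
≡ ((\lnot \lnot A \land \lnot (D \land E)) \lor E \lor D) \land (\lnot (E \lor D) \lor \lnot A \lor (D \land E))   — De Morgan
≡ ((A \land \lnot (D \land E)) \lor E \lor D) \land (\lnot (E \lor D) \lor \lnot A \lor (D \land E))   — double negation
≡ ((A \land (\lnot D \lor \lnot E)) \lor E \lor D) \land (\lnot (E \lor D) \lor \lnot A \lor (D \land E))   — De Morgan
≡ ((A \land (\lnot D \lor \lnot E)) \lor E \lor D) \land ((\lnot E \land \lnot D) \lor \lnot A \lor (D \land E))   — De Morgan
≡ (A \lor E \lor D) \land (\lnot D \lor \lnot E \lor E \lor D) \land (\lnot E \lor \lnot A \lor D) \land (\lnot E \lor \lnot A \lor E) \land (\lnot D \lor \lnot A \lor D) \land (\lnot D \lor \lnot A \lor E)   — distribute \lor over \land
≡ (A \lor E \lor D) \land (\lnot E \lor \lnot A \lor D) \land (\lnot D \lor \lnot A \lor E)   — simplify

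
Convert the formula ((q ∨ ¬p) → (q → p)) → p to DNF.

(q ∧ ¬p) ∨ p

((q ∨ ¬p) → (q → p)) → p
= ¬((q ∨ ¬p) → (q → p)) ∨ p   [eliminate →]
= ¬(¬(q ∨ ¬p) ∨ (q → p)) ∨ p   [eliminate →]
= ¬(¬(q ∨ ¬p) ∨ ¬q ∨ p) ∨ p   [eliminate →]
= (¬¬(q ∨ ¬p) ∧ ¬¬q ∧ ¬p) ∨ p   [De Morgan]
= ((q ∨ ¬p) ∧ ¬¬q ∧ ¬p) ∨ p   [double negation]
= ((q ∨ ¬p) ∧ q ∧ ¬p) ∨ p   [double negation]
= (q ∧ q ∧ ¬p) ∨ (¬p ∧ q ∧ ¬p) ∨ p   [distribute ∧ over ∨]
= (q ∧ ¬p) ∨ p   [simplify]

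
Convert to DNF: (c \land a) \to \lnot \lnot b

\lnot c \lor \lnot a \lor b

(c \land a) \to \lnot \lnot b
= \lnot (c \land a) \lor \lnot \lnot b
= \lnot c \lor \lnot a \lor \lnot \lnot b
= \lnot c \lor \lnot a \lor b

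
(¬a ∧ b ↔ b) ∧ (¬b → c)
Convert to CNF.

(¬a ∧ b ↔ b) ∧ (¬b → c)
≡ (¬a ∧ b → b) ∧ (b → ¬a ∧ b) ∧ (¬b → c)
≡ (¬(¬a ∧ b) ∨ b) ∧ (b → ¬a ∧ b) ∧ (¬b → c)
≡ (¬(¬a ∧ b) ∨ b) ∧ (¬b ∨ ¬a ∧ b) ∧ (¬b → c)
≡ (¬(¬a ∧ b) ∨ b) ∧ (¬b ∨ ¬a ∧ b) ∧ (¬¬b ∨ c)
≡ (¬¬a ∨ ¬b ∨ b) ∧ (¬b ∨ ¬a ∧ b) ∧ (¬¬b ∨ c)
≡ (a ∨ ¬b ∨ b) ∧ (¬b ∨ ¬a ∧ b) ∧ (¬¬b ∨ c)
≡ (a ∨ ¬b ∨ b) ∧ (¬b ∨ ¬a ∧ b) ∧ (b ∨ c)
≡ (a ∨ ¬b ∨ b) ∧ (¬b ∨ ¬a) ∧ (¬b ∨ b) ∧ (b ∨ c)
≡ (¬b ∨ ¬a) ∧ (b ∨ c)

(¬b ∨ ¬a) ∧ (b ∨ c)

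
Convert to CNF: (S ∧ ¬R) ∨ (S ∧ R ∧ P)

(S ∧ ¬R) ∨ (S ∧ R ∧ P)
⇔ (S ∨ S) ∧ (S ∨ R) ∧ (S ∨ P) ∧ (¬R ∨ S) ∧ (¬R ∨ R) ∧ (¬R ∨ P)   [distribute ∨ over ∧]
⇔ S ∧ (¬R ∨ P)   [simplify]

S ∧ (¬R ∨ P)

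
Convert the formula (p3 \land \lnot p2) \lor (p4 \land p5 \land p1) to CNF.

(p3 \lor p4) \land (p3 \lor p5) \land (p3 \lor p1) \land (\lnot p2 \lor p4) \land (\lnot p2 \lor p5) \land (\lnot p2 \lor p1)

(p3 \land \lnot p2) \lor (p4 \land p5 \land p1)
≡ (p3 \lor p4) \land (p3 \lor p5) \land (p3 \lor p1) \land (\lnot p2 \lor p4) \land (\lnot p2 \lor p5) \land (\lnot p2 \lor p1)   [distribute \lor over \land]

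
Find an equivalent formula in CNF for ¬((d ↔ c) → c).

¬((d ↔ c) → c)
≡ ¬(¬(d ↔ c) ∨ c)
≡ ¬(¬((d → c) ∧ (c → d)) ∨ c)
≡ ¬(¬((¬d ∨ c) ∧ (c → d)) ∨ c)
≡ ¬(¬((¬d ∨ c) ∧ (¬c ∨ d)) ∨ c)
≡ ¬¬((¬d ∨ c) ∧ (¬c ∨ d)) ∧ ¬c
≡ (¬d ∨ c) ∧ (¬c ∨ d) ∧ ¬c
≡ (¬d ∨ c) ∧ ¬c

(¬d ∨ c) ∧ ¬c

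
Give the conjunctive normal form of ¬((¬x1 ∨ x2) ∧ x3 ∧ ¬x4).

(x1 ∨ ¬x3 ∨ x4) ∧ (¬x2 ∨ ¬x3 ∨ x4)

¬((¬x1 ∨ x2) ∧ x3 ∧ ¬x4)
≡ ¬(¬x1 ∨ x2) ∨ ¬x3 ∨ ¬¬x4   [De Morgan]
≡ ¬¬x1 ∧ ¬x2 ∨ ¬x3 ∨ ¬¬x4   [De Morgan]
≡ x1 ∧ ¬x2 ∨ ¬x3 ∨ ¬¬x4   [double negation]
≡ x1 ∧ ¬x2 ∨ ¬x3 ∨ x4   [double negation]
≡ (x1 ∨ ¬x3 ∨ x4) ∧ (¬x2 ∨ ¬x3 ∨ x4)   [distribute ∨ over ∧]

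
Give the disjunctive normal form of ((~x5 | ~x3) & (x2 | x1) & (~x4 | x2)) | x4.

((~x5 | ~x3) & (x2 | x1) & (~x4 | x2)) | x4
= (~x5 & x2 & ~x4) | (~x5 & x2 & x2) | (~x5 & x1 & ~x4) | (~x5 & x1 & x2) | (~x3 & x2 & ~x4) | (~x3 & x2 & x2) | (~x3 & x1 & ~x4) | (~x3 & x1 & x2) | x4   [distribute & over |]
= (~x5 & x2) | (~x5 & x1 & ~x4) | (~x3 & x2) | (~x3 & x1 & ~x4) | x4   [simplify]

(~x5 & x2) | (~x5 & x1 & ~x4) | (~x3 & x2) | (~x3 & x1 & ~x4) | x4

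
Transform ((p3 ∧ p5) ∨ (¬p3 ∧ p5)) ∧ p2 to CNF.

((p3 ∧ p5) ∨ (¬p3 ∧ p5)) ∧ p2
= (p3 ∨ ¬p3) ∧ (p3 ∨ p5) ∧ (p5 ∨ ¬p3) ∧ (p5 ∨ p5) ∧ p2   [distribute ∨ over ∧]
= p5 ∧ p2   [simplify]

p5 ∧ p2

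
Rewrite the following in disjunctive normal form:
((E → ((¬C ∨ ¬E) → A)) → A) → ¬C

((E → ((¬C ∨ ¬E) → A)) → A) → ¬C
≡ ¬((E → ((¬C ∨ ¬E) → A)) → A) ∨ ¬C
≡ ¬(¬(E → ((¬C ∨ ¬E) → A)) ∨ A) ∨ ¬C
≡ ¬(¬(¬E ∨ ((¬C ∨ ¬E) → A)) ∨ A) ∨ ¬C
≡ ¬(¬(¬E ∨ ¬(¬C ∨ ¬E) ∨ A) ∨ A) ∨ ¬C
≡ (¬¬(¬E ∨ ¬(¬C ∨ ¬E) ∨ A) ∧ ¬A) ∨ ¬C
≡ ((¬E ∨ ¬(¬C ∨ ¬E) ∨ A) ∧ ¬A) ∨ ¬C
≡ ((¬E ∨ (¬¬C ∧ ¬¬E) ∨ A) ∧ ¬A) ∨ ¬C
≡ ((¬E ∨ (C ∧ ¬¬E) ∨ A) ∧ ¬A) ∨ ¬C
≡ ((¬E ∨ (C ∧ E) ∨ A) ∧ ¬A) ∨ ¬C
≡ (¬E ∧ ¬A) ∨ (C ∧ E ∧ ¬A) ∨ (A ∧ ¬A) ∨ ¬C
≡ (¬E ∧ ¬A) ∨ (C ∧ E ∧ ¬A) ∨ ¬C

(¬E ∧ ¬A) ∨ (C ∧ E ∧ ¬A) ∨ ¬C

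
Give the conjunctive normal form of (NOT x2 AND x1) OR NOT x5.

(NOT x2 OR NOT x5) AND (x1 OR NOT x5)

(NOT x2 AND x1) OR NOT x5
≡ (NOT x2 OR NOT x5) AND (x1 OR NOT x5)   (distribute OR over AND)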